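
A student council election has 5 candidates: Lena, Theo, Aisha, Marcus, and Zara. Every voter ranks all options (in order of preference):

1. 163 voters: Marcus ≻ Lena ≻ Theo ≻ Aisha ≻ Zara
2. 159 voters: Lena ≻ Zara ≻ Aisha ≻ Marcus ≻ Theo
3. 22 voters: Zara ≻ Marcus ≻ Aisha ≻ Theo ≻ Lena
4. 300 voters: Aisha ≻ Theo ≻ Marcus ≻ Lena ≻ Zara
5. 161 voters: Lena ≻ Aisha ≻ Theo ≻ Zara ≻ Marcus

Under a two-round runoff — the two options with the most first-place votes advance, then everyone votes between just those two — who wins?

Lena

Round 1 first-place votes: Lena 320, Theo 0, Aisha 300, Marcus 163, Zara 22.
Lena and Aisha advance.
Runoff: Lena is preferred to Aisha by 483 voters; Aisha by 322.
Lena wins the runoff.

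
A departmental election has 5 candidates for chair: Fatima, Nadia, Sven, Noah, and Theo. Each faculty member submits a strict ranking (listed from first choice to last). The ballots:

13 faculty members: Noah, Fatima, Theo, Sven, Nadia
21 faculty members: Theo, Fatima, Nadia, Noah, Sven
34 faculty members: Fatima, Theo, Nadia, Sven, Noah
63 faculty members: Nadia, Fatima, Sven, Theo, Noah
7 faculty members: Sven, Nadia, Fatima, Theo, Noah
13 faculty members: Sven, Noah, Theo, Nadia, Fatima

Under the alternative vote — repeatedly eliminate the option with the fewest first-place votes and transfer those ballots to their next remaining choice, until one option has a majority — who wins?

Nadia

Round 1: Fatima 34, Nadia 63, Sven 20, Noah 13, Theo 21. Eliminate Noah.
Round 2: Fatima 47, Nadia 63, Sven 20, Theo 21. Eliminate Sven.
Round 3: Fatima 47, Nadia 70, Theo 34. Eliminate Theo.
Round 4: Fatima 68, Nadia 83. Nadia has a majority.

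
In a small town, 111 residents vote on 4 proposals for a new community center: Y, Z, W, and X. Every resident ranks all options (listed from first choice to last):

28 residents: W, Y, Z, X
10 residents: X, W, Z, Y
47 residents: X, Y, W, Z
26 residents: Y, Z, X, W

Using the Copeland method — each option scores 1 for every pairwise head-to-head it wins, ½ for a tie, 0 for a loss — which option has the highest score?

Y: beats Z and W; loses to X → score 2.
Z: loses to Y, W, and X → score 0.
W: beats Z; loses to Y and X → score 1.
X: beats Y, Z, and W → score 3.
X has the best pairwise record.

X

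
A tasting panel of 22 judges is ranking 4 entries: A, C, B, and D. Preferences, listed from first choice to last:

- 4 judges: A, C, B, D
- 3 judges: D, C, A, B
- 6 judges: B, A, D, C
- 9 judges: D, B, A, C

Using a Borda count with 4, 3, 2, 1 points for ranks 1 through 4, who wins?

A: 4·4 + 3·2 + 6·3 + 9·2 = 58
C: 4·3 + 3·3 + 6·1 + 9·1 = 36
B: 4·2 + 3·1 + 6·4 + 9·3 = 62
D: 4·1 + 3·4 + 6·2 + 9·4 = 64
D has the highest Borda score (64).

D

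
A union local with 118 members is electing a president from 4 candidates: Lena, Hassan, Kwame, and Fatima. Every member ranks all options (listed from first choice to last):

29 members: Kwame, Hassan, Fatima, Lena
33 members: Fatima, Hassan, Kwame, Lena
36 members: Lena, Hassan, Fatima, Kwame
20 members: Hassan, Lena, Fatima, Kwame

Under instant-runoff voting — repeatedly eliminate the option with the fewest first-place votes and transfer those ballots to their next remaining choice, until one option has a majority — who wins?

Fatima

Round 1: Lena 36, Hassan 20, Kwame 29, Fatima 33. Eliminate Hassan.
Round 2: Lena 56, Kwame 29, Fatima 33. Eliminate Kwame.
Round 3: Lena 56, Fatima 62. Fatima has a majority.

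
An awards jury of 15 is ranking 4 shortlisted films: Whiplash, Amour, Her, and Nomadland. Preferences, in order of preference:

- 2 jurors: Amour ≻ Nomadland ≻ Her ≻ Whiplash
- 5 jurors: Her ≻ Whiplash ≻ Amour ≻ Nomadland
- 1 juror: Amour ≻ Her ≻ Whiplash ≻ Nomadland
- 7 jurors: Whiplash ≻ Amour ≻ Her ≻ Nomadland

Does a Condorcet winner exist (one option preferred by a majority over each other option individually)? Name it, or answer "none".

none

Checking pairwise contests:
Her beats Whiplash 8–7.
Whiplash beats Amour 12–3.
Amour beats Her 10–5.
Whiplash beats Nomadland 13–2.
Every option loses at least one head-to-head, so there is no Condorcet winner.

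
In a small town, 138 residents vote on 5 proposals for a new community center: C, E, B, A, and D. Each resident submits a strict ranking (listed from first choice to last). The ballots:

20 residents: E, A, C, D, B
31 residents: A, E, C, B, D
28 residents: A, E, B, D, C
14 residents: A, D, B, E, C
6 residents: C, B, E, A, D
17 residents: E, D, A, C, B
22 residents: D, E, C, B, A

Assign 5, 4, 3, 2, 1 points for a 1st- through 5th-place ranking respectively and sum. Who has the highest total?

C: 20·3 + 31·3 + 28·1 + 14·1 + 6·5 + 17·2 + 22·3 = 325
E: 20·5 + 31·4 + 28·4 + 14·2 + 6·3 + 17·5 + 22·4 = 555
B: 20·1 + 31·2 + 28·3 + 14·3 + 6·4 + 17·1 + 22·2 = 293
A: 20·4 + 31·5 + 28·5 + 14·5 + 6·2 + 17·3 + 22·1 = 530
D: 20·2 + 31·1 + 28·2 + 14·4 + 6·1 + 17·4 + 22·5 = 367
E has the highest Borda score (555).

E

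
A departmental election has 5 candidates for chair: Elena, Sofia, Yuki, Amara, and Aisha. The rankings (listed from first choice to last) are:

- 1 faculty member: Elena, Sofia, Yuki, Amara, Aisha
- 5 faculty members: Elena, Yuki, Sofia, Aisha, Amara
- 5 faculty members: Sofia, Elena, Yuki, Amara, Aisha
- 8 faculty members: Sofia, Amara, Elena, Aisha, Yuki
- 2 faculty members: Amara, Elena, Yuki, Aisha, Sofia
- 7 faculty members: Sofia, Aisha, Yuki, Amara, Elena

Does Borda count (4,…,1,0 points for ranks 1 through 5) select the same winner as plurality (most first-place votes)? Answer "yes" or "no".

Borda — scores: Elena 61, Sofia 93, Yuki 45, Amara 45, Aisha 36. Winner: Sofia.
Plurality — first-place votes: Elena 6, Sofia 20, Yuki 0, Amara 2, Aisha 0. Winner: Sofia.
The two methods agree.

yes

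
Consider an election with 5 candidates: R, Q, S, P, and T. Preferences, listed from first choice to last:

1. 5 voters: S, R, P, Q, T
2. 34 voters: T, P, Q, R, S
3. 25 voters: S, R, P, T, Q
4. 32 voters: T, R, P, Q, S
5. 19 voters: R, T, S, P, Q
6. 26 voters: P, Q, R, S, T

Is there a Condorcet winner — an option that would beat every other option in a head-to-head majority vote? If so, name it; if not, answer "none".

R

R vs Q: 81–60 for R.
R vs S: 111–30 for R.
R vs P: 81–60 for R.
R vs T: 75–66 for R.
R beats every other option head-to-head.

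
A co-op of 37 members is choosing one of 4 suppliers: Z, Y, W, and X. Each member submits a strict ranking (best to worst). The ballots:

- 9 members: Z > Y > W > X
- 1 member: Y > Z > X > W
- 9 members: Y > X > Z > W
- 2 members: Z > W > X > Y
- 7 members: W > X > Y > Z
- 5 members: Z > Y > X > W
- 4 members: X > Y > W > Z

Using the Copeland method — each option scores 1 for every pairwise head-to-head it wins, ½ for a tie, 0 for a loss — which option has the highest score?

Z: beats W; loses to Y and X → score 1.
Y: beats Z, W, and X → score 3.
W: loses to Z, Y, and X → score 0.
X: beats Z and W; loses to Y → score 2.
Y has the best pairwise record.

Y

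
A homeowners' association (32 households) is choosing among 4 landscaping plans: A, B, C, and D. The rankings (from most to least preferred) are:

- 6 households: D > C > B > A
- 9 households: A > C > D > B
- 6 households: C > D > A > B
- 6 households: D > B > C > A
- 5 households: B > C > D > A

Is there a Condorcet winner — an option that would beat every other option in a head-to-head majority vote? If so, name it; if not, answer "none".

C

C vs A: 23–9 for C.
C vs B: 21–11 for C.
C vs D: 20–12 for C.
C beats every other option head-to-head.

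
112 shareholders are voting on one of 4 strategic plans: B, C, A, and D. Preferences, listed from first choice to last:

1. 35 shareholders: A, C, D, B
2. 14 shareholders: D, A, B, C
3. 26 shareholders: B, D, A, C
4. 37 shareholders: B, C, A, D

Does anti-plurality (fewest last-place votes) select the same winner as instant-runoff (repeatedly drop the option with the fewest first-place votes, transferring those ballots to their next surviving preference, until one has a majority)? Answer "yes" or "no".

no

Anti-plurality — last-place votes: B 35, C 40, A 0, D 37. Winner: A.
Instant-runoff — R1 B 63, C 0, A 35, D 14 (B winner). Winner: B.
The two methods disagree.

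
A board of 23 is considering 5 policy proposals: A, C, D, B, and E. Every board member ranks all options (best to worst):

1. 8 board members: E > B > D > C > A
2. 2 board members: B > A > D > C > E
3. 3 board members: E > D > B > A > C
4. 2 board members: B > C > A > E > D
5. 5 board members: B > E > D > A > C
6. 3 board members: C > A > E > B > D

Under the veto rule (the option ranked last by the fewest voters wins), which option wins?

Last-place votes: A 8, C 8, D 5, B 0, E 2.
B is ranked last by the fewest voters, so B wins.

B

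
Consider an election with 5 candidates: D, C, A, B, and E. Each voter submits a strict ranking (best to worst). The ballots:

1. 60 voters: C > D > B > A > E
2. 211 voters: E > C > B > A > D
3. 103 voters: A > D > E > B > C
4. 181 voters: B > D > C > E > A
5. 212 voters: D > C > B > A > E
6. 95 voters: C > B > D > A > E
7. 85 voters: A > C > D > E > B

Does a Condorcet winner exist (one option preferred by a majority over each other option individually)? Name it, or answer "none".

Checking pairwise contests:
B beats D 487–460.
D beats C 496–451.
D beats A 548–399.
C beats B 663–284.
D beats E 736–211.
Every option loses at least one head-to-head, so there is no Condorcet winner.

none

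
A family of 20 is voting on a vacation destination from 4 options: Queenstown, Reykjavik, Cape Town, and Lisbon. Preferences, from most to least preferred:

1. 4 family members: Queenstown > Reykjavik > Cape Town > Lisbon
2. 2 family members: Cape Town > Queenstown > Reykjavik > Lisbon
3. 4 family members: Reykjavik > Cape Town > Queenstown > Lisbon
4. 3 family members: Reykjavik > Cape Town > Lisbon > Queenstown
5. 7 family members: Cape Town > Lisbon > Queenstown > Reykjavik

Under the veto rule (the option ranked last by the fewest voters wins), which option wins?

Last-place votes: Queenstown 3, Reykjavik 7, Cape Town 0, Lisbon 10.
Cape Town is ranked last by the fewest voters, so Cape Town wins.

Cape Town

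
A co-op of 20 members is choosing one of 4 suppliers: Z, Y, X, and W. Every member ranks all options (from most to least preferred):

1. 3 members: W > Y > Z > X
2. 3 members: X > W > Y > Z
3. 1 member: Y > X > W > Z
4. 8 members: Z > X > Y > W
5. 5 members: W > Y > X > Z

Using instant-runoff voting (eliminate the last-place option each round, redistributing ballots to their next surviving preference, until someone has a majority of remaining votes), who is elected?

Round 1: Z 8, Y 1, X 3, W 8. Eliminate Y.
Round 2: Z 8, X 4, W 8. Eliminate X.
Round 3: Z 8, W 12. W has a majority.

W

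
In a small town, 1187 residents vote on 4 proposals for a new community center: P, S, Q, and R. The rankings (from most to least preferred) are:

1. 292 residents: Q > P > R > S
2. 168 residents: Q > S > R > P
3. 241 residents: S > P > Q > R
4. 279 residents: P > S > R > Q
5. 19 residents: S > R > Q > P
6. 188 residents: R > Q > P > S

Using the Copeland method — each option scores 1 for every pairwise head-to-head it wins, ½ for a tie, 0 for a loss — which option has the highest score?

Q

P: beats S and R; loses to Q → score 2.
S: beats R; loses to P and Q → score 1.
Q: beats P, S, and R → score 3.
R: loses to P, S, and Q → score 0.
Q has the best pairwise record.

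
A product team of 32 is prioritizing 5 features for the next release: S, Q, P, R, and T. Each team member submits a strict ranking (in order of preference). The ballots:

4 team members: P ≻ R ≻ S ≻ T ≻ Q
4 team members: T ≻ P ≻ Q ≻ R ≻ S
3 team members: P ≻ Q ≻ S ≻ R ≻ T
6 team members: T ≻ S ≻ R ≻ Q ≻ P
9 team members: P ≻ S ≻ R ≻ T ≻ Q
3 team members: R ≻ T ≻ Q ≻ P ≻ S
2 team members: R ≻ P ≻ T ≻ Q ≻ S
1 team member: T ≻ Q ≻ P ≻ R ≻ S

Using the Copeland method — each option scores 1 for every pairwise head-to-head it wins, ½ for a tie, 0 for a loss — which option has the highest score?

P

S: beats Q and R; ties T; loses to P → score 2.5.
Q: loses to S, P, R, and T → score 0.
P: beats S, Q, R, and T → score 4.
R: beats Q and T; loses to S and P → score 2.
T: beats Q; ties S; loses to P and R → score 1.5.
P has the best pairwise record.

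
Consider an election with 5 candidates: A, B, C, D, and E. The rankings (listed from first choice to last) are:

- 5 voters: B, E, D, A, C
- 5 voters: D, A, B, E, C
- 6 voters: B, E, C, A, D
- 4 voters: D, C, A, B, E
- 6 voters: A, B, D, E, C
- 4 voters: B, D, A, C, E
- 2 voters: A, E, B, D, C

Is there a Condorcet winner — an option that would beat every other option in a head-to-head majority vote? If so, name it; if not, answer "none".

none

Checking pairwise contests:
D beats A 18–14.
A beats B 17–15.
A beats C 22–10.
B beats D 23–9.
A beats E 21–11.
Every option loses at least one head-to-head, so there is no Condorcet winner.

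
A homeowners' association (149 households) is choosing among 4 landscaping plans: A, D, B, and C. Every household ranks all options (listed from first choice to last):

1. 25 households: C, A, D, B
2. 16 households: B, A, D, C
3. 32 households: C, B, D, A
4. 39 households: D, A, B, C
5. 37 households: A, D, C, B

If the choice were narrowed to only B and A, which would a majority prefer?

A

Voters preferring B to A: 48; preferring A to B: 101.
A wins the head-to-head.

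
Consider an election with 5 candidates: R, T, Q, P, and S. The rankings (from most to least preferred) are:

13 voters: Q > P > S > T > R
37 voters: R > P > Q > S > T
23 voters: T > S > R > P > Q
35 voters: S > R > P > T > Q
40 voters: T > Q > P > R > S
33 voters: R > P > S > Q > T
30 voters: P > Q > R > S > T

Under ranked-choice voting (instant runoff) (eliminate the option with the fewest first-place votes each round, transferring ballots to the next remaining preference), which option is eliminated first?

Q

Round 1: R 70, T 63, Q 13, P 30, S 35. Eliminate Q.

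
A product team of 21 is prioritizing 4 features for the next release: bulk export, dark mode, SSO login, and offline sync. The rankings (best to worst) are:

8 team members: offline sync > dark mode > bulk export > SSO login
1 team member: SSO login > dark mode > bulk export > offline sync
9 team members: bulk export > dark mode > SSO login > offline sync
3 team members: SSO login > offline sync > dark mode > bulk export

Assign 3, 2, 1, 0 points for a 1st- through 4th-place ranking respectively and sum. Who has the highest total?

bulk export: 8·1 + 1·1 + 9·3 + 3·0 = 36
dark mode: 8·2 + 1·2 + 9·2 + 3·1 = 39
SSO login: 8·0 + 1·3 + 9·1 + 3·3 = 21
offline sync: 8·3 + 1·0 + 9·0 + 3·2 = 30
dark mode has the highest Borda score (39).

dark mode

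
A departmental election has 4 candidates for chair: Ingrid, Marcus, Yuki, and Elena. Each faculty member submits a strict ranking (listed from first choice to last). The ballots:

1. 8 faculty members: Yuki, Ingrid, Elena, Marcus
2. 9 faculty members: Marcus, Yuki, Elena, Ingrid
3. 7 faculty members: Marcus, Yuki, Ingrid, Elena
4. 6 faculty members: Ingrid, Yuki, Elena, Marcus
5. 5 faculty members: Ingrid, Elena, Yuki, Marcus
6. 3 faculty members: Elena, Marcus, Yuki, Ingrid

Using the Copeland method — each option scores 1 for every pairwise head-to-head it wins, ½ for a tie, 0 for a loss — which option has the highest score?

Ingrid: beats Elena; ties Marcus; loses to Yuki → score 1.5.
Marcus: ties Ingrid and Yuki; loses to Elena → score 1.
Yuki: beats Ingrid and Elena; ties Marcus → score 2.5.
Elena: beats Marcus; loses to Ingrid and Yuki → score 1.
Yuki has the best pairwise record.

Yuki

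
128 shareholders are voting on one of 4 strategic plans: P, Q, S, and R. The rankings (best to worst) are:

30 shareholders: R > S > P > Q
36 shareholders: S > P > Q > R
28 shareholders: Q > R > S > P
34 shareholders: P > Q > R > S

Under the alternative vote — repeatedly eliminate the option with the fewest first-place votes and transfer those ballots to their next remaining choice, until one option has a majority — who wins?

Round 1: P 34, Q 28, S 36, R 30. Eliminate Q.
Round 2: P 34, S 36, R 58. Eliminate P.
Round 3: S 36, R 92. R has a majority.

R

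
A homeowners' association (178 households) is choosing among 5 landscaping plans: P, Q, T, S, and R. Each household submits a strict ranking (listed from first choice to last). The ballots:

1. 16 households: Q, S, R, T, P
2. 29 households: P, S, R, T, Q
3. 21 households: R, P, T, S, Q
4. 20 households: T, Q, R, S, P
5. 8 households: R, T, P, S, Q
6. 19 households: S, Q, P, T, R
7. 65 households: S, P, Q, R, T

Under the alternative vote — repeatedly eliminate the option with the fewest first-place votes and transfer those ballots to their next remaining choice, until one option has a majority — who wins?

S

Round 1: P 29, Q 16, T 20, S 84, R 29. Eliminate Q.
Round 2: P 29, T 20, S 100, R 29. S has a majority.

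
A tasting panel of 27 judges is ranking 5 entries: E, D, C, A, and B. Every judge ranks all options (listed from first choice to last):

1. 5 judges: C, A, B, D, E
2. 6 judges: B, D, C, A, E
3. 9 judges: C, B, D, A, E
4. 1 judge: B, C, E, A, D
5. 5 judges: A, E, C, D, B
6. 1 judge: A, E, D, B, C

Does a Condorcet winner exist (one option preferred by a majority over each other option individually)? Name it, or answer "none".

C vs E: 21–6 for C.
C vs D: 20–7 for C.
C vs A: 21–6 for C.
C vs B: 19–8 for C.
C beats every other option head-to-head.

C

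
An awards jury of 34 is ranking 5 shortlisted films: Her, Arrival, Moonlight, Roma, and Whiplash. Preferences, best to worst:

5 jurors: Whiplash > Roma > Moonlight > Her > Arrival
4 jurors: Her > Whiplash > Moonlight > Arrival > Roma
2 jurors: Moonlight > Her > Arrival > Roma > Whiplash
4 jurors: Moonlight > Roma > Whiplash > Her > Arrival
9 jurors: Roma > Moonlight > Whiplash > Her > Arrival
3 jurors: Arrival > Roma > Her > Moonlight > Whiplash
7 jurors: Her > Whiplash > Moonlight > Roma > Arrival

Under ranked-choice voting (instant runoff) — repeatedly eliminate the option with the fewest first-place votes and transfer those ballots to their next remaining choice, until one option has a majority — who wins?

Roma

Round 1: Her 11, Arrival 3, Moonlight 6, Roma 9, Whiplash 5. Eliminate Arrival.
Round 2: Her 11, Moonlight 6, Roma 12, Whiplash 5. Eliminate Whiplash.
Round 3: Her 11, Moonlight 6, Roma 17. Eliminate Moonlight.
Round 4: Her 13, Roma 21. Roma has a majority.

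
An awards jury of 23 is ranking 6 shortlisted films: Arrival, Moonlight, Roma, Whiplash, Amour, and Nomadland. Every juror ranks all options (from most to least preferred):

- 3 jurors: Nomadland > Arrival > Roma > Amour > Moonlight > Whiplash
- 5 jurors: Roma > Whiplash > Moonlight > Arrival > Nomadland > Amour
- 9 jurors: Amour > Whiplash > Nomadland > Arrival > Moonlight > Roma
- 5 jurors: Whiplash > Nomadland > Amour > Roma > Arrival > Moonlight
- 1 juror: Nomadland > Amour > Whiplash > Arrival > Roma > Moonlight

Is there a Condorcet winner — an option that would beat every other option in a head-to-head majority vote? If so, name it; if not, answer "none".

none

Checking pairwise contests:
Whiplash beats Arrival 20–3.
Arrival beats Moonlight 18–5.
Arrival beats Roma 13–10.
Amour beats Whiplash 13–10.
Nomadland beats Amour 14–9.
Whiplash beats Nomadland 19–4.
Every option loses at least one head-to-head, so there is no Condorcet winner.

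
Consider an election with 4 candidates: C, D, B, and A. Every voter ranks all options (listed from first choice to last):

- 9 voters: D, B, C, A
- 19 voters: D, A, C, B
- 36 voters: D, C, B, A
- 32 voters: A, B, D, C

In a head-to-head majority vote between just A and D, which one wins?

D

Voters preferring A to D: 32; preferring D to A: 64.
D wins the head-to-head.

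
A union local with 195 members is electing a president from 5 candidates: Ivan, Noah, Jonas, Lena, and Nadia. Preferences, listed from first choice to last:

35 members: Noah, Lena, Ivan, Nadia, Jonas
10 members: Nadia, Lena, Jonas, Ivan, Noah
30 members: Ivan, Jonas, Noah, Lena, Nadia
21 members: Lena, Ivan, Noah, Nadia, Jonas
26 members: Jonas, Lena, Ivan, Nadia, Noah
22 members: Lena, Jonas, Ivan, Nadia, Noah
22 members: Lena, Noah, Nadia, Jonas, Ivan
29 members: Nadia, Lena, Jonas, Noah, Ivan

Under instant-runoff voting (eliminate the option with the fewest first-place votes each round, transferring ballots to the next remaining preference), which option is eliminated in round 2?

Ivan

Round 1: Ivan 30, Noah 35, Jonas 26, Lena 65, Nadia 39. Eliminate Jonas.
Round 2: Ivan 30, Noah 35, Lena 91, Nadia 39. Eliminate Ivan.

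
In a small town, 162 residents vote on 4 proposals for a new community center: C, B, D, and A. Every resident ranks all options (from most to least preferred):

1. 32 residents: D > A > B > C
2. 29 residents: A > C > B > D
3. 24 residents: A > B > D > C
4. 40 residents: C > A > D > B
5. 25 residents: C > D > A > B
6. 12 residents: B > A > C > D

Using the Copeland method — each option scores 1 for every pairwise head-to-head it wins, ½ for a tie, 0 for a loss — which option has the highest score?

C: beats B and D; loses to A → score 2.
B: loses to C, D, and A → score 0.
D: beats B; loses to C and A → score 1.
A: beats C, B, and D → score 3.
A has the best pairwise record.

A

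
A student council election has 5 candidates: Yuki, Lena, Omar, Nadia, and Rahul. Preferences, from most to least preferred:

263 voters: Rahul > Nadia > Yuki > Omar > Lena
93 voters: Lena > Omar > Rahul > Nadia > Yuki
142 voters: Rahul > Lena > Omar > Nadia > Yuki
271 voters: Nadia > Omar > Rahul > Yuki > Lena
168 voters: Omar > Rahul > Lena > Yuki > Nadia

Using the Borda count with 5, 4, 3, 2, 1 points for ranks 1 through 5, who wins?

Yuki: 263·3 + 93·1 + 142·1 + 271·2 + 168·2 = 1902
Lena: 263·1 + 93·5 + 142·4 + 271·1 + 168·3 = 2071
Omar: 263·2 + 93·4 + 142·3 + 271·4 + 168·5 = 3248
Nadia: 263·4 + 93·2 + 142·2 + 271·5 + 168·1 = 3045
Rahul: 263·5 + 93·3 + 142·5 + 271·3 + 168·4 = 3789
Rahul has the highest Borda score (3789).

Rahul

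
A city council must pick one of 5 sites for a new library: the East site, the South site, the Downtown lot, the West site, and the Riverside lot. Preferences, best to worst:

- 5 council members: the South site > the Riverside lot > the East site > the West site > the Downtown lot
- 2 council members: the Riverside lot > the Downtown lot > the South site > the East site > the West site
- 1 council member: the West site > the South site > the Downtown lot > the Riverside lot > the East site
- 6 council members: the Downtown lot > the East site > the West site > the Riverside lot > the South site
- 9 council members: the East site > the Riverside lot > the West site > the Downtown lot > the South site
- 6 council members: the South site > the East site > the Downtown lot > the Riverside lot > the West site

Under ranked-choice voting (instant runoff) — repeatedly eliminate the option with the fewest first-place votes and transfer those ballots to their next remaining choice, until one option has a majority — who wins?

the East site

Round 1: the East site 9, the South site 11, the Downtown lot 6, the West site 1, the Riverside lot 2. Eliminate the West site.
Round 2: the East site 9, the South site 12, the Downtown lot 6, the Riverside lot 2. Eliminate the Riverside lot.
Round 3: the East site 9, the South site 12, the Downtown lot 8. Eliminate the Downtown lot.
Round 4: the East site 15, the South site 14. The East site has a majority.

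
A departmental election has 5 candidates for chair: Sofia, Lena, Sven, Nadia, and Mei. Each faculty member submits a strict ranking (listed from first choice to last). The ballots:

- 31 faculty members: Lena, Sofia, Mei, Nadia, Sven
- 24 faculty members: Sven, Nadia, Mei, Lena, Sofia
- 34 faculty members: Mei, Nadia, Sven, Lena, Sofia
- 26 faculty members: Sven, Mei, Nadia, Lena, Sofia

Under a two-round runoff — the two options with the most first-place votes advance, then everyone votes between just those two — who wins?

Mei

Round 1 first-place votes: Sofia 0, Lena 31, Sven 50, Nadia 0, Mei 34.
Sven and Mei advance.
Runoff: Sven is preferred to Mei by 50 voters; Mei by 65.
Mei wins the runoff.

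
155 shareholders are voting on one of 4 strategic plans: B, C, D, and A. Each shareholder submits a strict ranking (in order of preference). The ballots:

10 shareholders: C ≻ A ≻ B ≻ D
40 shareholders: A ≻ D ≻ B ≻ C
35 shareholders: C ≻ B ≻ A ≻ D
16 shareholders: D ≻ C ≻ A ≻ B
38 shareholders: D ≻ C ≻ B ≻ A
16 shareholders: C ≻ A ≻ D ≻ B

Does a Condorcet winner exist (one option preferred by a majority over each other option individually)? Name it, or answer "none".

Checking pairwise contests:
C beats B 115–40.
D beats C 94–61.
A beats D 101–54.
C beats A 115–40.
Every option loses at least one head-to-head, so there is no Condorcet winner.

none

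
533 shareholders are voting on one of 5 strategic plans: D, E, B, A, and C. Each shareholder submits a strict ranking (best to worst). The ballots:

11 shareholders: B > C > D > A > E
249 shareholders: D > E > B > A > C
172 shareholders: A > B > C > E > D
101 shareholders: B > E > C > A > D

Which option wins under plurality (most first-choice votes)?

First-place votes: D 249, E 0, B 112, A 172, C 0.
D has the most first-place votes.

D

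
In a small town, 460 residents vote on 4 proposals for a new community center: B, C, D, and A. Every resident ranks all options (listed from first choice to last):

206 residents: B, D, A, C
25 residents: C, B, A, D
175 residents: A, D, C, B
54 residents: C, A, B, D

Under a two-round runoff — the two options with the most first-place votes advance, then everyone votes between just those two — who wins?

Round 1 first-place votes: B 206, C 79, D 0, A 175.
B and A advance.
Runoff: B is preferred to A by 231 voters; A by 229.
B wins the runoff.

B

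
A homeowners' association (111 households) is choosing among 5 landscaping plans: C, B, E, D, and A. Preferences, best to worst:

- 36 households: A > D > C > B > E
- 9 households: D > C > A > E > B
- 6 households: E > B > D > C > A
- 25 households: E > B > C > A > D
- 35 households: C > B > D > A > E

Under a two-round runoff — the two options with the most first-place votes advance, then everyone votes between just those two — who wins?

Round 1 first-place votes: C 35, B 0, E 31, D 9, A 36.
A and C advance.
Runoff: A is preferred to C by 36 voters; C by 75.
C wins the runoff.

C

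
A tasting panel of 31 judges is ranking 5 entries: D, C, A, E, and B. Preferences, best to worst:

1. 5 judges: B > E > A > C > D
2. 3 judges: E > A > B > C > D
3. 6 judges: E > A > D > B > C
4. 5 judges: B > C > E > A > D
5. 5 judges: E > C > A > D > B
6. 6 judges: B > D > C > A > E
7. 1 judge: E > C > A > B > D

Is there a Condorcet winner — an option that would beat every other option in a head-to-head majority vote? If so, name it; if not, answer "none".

B vs D: 20–11 for B.
B vs C: 25–6 for B.
B vs A: 16–15 for B.
B vs E: 16–15 for B.
B beats every other option head-to-head.

B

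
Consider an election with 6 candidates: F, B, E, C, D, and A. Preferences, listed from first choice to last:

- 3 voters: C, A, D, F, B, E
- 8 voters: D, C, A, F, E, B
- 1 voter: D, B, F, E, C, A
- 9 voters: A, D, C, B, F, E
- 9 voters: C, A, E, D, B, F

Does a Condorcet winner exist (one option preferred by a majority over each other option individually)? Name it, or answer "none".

none

Checking pairwise contests:
B beats F 19–11.
E beats B 17–13.
F beats E 21–9.
D beats C 18–12.
A beats D 21–9.
C beats A 21–9.
Every option loses at least one head-to-head, so there is no Condorcet winner.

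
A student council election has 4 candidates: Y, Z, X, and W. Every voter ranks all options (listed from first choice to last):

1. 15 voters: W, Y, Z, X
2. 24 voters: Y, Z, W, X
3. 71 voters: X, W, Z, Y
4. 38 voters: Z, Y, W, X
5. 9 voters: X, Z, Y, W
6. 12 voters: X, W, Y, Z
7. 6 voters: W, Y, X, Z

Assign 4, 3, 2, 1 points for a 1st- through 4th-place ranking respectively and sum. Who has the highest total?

W

Y: 15·3 + 24·4 + 71·1 + 38·3 + 9·2 + 12·2 + 6·3 = 386
Z: 15·2 + 24·3 + 71·2 + 38·4 + 9·3 + 12·1 + 6·1 = 441
X: 15·1 + 24·1 + 71·4 + 38·1 + 9·4 + 12·4 + 6·2 = 457
W: 15·4 + 24·2 + 71·3 + 38·2 + 9·1 + 12·3 + 6·4 = 466
W has the highest Borda score (466).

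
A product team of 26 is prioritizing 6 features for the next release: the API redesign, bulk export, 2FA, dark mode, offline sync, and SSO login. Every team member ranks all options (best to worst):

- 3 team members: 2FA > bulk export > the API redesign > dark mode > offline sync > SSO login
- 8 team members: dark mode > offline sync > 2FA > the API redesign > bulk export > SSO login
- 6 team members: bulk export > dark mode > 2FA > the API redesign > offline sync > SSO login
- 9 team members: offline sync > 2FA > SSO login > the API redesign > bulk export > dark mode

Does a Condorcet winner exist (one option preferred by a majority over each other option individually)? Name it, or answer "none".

none

Checking pairwise contests:
2FA beats the API redesign 26–0.
the API redesign beats bulk export 17–9.
dark mode beats 2FA 14–12.
bulk export beats dark mode 18–8.
dark mode beats offline sync 17–9.
the API redesign beats SSO login 17–9.
Every option loses at least one head-to-head, so there is no Condorcet winner.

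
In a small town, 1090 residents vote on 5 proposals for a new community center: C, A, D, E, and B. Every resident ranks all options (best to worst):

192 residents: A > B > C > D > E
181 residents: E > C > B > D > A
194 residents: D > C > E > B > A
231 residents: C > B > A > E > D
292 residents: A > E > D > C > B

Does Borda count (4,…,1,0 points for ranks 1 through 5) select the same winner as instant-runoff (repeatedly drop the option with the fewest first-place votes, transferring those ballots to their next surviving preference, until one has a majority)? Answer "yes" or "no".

Borda — scores: C 2725, A 2398, D 1733, E 2219, B 1825. Winner: C.
Instant-runoff — R1 C 231, A 484, D 194, E 181, B 0 (B out); R2 C 231, A 484, D 194, E 181 (E out); R3 C 412, A 484, D 194 (D out); R4 C 606, A 484 (C winner). Winner: C.
The two methods agree.

yes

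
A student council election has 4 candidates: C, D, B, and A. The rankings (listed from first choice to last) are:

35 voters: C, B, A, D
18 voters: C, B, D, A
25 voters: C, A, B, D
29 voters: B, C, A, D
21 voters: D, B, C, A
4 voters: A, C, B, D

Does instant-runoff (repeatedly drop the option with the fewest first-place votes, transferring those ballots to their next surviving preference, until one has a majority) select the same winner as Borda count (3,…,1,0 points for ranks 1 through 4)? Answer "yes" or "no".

Instant-runoff — R1 C 78, D 21, B 29, A 4 (C winner). Winner: C.
Borda — scores: C 321, D 81, B 264, A 126. Winner: C.
The two methods agree.

yes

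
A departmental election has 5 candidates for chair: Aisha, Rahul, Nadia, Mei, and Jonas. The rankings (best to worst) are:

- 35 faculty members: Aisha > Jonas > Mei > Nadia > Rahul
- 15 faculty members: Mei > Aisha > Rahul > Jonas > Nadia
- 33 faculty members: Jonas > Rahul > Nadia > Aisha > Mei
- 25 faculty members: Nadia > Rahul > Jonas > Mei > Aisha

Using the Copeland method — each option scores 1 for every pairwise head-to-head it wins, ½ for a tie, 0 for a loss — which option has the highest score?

Jonas

Aisha: beats Mei; loses to Rahul, Nadia, and Jonas → score 1.
Rahul: beats Aisha and Mei; loses to Nadia and Jonas → score 2.
Nadia: beats Aisha, Rahul, and Mei; loses to Jonas → score 3.
Mei: loses to Aisha, Rahul, Nadia, and Jonas → score 0.
Jonas: beats Aisha, Rahul, Nadia, and Mei → score 4.
Jonas has the best pairwise record.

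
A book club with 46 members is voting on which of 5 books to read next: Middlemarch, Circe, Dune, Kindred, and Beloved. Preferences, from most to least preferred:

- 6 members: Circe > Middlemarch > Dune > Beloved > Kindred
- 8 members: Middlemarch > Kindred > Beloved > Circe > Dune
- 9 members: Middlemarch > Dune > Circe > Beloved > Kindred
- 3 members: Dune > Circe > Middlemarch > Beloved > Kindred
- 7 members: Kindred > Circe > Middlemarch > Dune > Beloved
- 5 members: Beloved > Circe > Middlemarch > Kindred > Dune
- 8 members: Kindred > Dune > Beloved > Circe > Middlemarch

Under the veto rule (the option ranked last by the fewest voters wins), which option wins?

Circe

Last-place votes: Middlemarch 8, Circe 0, Dune 13, Kindred 18, Beloved 7.
Circe is ranked last by the fewest voters, so Circe wins.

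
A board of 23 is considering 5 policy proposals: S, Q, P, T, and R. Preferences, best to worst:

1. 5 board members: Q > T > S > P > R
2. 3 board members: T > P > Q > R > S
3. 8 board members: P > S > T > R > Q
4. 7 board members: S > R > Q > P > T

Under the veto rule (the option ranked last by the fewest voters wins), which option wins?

Last-place votes: S 3, Q 8, P 0, T 7, R 5.
P is ranked last by the fewest voters, so P wins.

P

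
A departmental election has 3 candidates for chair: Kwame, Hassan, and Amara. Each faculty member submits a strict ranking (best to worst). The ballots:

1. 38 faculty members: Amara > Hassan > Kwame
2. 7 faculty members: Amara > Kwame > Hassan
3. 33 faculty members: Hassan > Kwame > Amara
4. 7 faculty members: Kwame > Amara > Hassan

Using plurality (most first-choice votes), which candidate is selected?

Amara

First-place votes: Kwame 7, Hassan 33, Amara 45.
Amara has the most first-place votes.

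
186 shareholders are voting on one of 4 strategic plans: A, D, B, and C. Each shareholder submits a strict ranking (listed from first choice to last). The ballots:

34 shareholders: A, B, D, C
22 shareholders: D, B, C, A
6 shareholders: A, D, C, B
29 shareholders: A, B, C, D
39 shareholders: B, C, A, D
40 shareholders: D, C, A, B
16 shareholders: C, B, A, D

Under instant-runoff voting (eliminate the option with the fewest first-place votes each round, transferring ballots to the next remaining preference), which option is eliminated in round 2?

B

Round 1: A 69, D 62, B 39, C 16. Eliminate C.
Round 2: A 69, D 62, B 55. Eliminate B.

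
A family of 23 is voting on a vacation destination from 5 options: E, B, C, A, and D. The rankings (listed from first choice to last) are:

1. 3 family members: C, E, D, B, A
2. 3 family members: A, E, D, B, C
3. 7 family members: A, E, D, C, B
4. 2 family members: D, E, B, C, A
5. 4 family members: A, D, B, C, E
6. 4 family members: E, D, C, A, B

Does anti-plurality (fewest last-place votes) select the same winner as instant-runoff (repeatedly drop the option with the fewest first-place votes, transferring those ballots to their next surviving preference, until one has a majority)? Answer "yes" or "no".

Anti-plurality — last-place votes: E 4, B 11, C 3, A 5, D 0. Winner: D.
Instant-runoff — R1 E 4, B 0, C 3, A 14, D 2 (A winner). Winner: A.
The two methods disagree.

no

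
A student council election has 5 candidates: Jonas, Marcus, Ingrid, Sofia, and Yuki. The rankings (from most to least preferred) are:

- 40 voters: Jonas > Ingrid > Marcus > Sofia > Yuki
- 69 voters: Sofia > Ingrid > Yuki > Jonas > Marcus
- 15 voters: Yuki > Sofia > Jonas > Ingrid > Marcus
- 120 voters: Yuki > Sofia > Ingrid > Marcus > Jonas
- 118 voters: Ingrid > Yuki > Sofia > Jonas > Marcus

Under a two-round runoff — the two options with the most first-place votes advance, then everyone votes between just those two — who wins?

Ingrid

Round 1 first-place votes: Jonas 40, Marcus 0, Ingrid 118, Sofia 69, Yuki 135.
Yuki and Ingrid advance.
Runoff: Yuki is preferred to Ingrid by 135 voters; Ingrid by 227.
Ingrid wins the runoff.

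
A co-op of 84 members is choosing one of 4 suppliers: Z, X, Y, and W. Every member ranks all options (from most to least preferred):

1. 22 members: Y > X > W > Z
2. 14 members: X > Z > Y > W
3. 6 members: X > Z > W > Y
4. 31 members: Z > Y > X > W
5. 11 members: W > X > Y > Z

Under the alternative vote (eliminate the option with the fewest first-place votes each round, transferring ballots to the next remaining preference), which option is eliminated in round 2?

Round 1: Z 31, X 20, Y 22, W 11. Eliminate W.
Round 2: Z 31, X 31, Y 22. Eliminate Y.

Y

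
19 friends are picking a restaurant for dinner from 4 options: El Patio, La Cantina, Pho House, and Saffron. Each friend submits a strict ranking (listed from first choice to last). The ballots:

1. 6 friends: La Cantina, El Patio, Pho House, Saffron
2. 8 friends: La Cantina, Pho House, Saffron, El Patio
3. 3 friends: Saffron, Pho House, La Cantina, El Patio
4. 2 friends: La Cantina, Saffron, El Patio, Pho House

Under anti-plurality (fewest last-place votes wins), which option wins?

La Cantina

Last-place votes: El Patio 11, La Cantina 0, Pho House 2, Saffron 6.
La Cantina is ranked last by the fewest voters, so La Cantina wins.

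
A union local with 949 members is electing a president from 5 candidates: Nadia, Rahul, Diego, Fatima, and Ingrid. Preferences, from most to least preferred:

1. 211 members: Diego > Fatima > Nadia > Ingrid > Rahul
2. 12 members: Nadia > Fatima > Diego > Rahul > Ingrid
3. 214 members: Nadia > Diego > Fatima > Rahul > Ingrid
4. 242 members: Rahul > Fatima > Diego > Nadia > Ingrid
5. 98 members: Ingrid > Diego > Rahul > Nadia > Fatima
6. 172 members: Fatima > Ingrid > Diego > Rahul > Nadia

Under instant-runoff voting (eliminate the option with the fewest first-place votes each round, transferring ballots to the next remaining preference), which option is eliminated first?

Round 1: Nadia 226, Rahul 242, Diego 211, Fatima 172, Ingrid 98. Eliminate Ingrid.

Ingrid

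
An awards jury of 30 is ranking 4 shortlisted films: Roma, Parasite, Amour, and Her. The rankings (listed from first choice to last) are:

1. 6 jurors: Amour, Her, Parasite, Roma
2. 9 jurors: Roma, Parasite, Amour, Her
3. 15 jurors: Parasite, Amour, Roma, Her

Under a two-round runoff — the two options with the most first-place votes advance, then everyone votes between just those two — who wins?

Round 1 first-place votes: Roma 9, Parasite 15, Amour 6, Her 0.
Parasite and Roma advance.
Runoff: Parasite is preferred to Roma by 21 voters; Roma by 9.
Parasite wins the runoff.

Parasite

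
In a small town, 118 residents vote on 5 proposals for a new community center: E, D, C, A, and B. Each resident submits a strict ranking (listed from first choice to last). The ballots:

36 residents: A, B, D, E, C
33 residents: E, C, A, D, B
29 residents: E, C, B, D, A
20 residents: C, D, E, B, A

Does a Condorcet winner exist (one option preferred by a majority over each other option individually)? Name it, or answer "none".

E vs D: 62–56 for E.
E vs C: 98–20 for E.
E vs A: 82–36 for E.
E vs B: 82–36 for E.
E beats every other option head-to-head.

E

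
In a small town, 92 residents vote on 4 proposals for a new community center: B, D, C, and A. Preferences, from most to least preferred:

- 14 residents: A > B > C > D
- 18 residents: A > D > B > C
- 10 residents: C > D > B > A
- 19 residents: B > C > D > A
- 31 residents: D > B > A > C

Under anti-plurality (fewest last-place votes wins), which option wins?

Last-place votes: B 0, D 14, C 49, A 29.
B is ranked last by the fewest voters, so B wins.

B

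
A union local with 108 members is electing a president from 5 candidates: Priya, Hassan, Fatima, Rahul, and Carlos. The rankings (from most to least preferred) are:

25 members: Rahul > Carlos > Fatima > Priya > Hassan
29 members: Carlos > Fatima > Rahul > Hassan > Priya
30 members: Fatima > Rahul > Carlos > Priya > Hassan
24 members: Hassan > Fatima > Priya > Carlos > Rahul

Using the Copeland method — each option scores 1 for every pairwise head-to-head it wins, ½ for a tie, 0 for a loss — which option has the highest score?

Priya: beats Hassan; loses to Fatima, Rahul, and Carlos → score 1.
Hassan: loses to Priya, Fatima, Rahul, and Carlos → score 0.
Fatima: beats Priya, Hassan, and Rahul; ties Carlos → score 3.5.
Rahul: beats Priya, Hassan, and Carlos; loses to Fatima → score 3.
Carlos: beats Priya and Hassan; ties Fatima; loses to Rahul → score 2.5.
Fatima has the best pairwise record.

Fatima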